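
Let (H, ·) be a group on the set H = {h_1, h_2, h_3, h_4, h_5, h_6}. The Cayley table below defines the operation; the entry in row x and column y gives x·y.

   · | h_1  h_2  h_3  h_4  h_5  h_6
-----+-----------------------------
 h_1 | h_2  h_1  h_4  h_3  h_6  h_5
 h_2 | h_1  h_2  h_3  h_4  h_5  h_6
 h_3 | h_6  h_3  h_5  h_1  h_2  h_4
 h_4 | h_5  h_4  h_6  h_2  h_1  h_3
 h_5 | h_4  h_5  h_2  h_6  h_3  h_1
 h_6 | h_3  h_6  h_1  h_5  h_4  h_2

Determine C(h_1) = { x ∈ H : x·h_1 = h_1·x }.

Compare row h_1 with column h_1 entry by entry.
h_3·h_1 = h_6 but h_1·h_3 = h_4, so h_3 does not.
Collecting the elements that commute with h_1: C(h_1) = {h_1, h_2}.

{h_1, h_2}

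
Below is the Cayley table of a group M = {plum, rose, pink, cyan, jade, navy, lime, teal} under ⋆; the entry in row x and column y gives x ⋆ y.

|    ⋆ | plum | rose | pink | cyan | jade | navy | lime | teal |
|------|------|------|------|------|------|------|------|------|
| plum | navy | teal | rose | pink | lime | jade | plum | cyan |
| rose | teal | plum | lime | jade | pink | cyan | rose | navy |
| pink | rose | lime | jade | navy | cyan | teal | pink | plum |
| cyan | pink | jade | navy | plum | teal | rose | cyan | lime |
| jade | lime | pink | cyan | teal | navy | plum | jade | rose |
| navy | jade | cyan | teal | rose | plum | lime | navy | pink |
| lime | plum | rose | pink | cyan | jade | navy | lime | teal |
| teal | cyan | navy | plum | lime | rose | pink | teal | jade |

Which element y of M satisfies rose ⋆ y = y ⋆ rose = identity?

pink

First locate the identity: row lime matches the header, so lime is the identity.
Scan row rose for lime: rose ⋆ pink = lime. Hence rose^(-1) = pink.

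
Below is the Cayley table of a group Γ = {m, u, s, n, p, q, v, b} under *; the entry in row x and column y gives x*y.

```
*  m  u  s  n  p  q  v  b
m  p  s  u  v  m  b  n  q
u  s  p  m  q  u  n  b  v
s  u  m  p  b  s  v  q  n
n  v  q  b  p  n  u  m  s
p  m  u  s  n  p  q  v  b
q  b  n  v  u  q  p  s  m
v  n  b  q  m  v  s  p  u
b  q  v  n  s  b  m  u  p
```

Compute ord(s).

2

The identity element is p (its row matches the header).
s^1 = s
s^2 = s*s = p
The first power of s equal to the identity is s^2, so ord(s) = 2.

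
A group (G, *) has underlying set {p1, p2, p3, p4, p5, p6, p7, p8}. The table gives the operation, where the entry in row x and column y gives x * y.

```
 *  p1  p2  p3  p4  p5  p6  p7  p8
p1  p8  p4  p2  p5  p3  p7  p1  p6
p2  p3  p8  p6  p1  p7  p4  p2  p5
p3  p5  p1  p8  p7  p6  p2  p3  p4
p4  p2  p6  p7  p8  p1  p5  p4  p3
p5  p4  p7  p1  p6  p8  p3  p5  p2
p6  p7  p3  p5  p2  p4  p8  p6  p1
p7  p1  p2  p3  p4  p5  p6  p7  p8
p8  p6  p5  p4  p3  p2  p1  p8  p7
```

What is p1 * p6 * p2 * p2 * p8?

p7

p1 * p6 = p7
p7 * p2 = p2
p2 * p2 = p8
p8 * p8 = p7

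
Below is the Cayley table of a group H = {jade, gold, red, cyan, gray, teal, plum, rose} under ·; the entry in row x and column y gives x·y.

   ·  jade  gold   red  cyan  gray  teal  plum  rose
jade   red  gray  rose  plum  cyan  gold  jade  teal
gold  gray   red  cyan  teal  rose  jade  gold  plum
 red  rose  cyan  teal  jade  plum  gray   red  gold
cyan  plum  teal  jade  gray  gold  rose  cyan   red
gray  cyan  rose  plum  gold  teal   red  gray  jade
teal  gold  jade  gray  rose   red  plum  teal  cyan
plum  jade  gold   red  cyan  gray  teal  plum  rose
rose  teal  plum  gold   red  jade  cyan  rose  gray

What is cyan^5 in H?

rose

cyan^1 = cyan
cyan^2 = cyan·cyan = gray
cyan^3 = gray·cyan = gold
cyan^4 = gold·cyan = teal
cyan^5 = teal·cyan = rose
(Structurally, H here is isomorphic to the cyclic group Z_8.)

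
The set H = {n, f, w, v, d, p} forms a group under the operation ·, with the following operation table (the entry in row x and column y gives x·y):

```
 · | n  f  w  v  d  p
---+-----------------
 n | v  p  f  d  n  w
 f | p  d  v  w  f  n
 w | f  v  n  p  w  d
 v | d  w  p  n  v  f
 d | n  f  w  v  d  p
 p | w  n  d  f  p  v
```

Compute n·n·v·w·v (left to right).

n·n = v
v·v = n
n·w = f
f·v = w

w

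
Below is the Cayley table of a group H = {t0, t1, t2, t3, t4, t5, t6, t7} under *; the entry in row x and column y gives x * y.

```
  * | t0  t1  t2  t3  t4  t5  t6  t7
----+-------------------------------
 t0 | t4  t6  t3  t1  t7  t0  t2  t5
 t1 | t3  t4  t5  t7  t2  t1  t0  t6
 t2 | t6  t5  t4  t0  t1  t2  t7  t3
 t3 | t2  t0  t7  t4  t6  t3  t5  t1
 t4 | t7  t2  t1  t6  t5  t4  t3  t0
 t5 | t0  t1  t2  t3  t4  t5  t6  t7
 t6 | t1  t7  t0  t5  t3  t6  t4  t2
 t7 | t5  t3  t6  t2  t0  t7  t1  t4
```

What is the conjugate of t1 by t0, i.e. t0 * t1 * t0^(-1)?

t2

The identity is t5. In row t0, the entry t5 sits in column t7, so t0^(-1) = t7.
t0 * t1 = t6
t6 * t7 = t2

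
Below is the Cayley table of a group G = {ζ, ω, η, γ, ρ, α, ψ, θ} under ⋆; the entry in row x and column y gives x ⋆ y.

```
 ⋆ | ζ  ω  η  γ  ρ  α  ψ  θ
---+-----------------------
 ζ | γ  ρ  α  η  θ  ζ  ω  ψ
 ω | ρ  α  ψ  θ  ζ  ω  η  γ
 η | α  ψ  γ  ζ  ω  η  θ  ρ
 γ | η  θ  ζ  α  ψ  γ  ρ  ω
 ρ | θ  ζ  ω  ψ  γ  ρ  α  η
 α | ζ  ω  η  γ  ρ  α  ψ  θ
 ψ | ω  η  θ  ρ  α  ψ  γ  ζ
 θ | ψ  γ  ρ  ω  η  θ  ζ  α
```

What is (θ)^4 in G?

θ^1 = θ
θ^2 = θ ⋆ θ = α
θ^3 = α ⋆ θ = θ
θ^4 = θ ⋆ θ = α

α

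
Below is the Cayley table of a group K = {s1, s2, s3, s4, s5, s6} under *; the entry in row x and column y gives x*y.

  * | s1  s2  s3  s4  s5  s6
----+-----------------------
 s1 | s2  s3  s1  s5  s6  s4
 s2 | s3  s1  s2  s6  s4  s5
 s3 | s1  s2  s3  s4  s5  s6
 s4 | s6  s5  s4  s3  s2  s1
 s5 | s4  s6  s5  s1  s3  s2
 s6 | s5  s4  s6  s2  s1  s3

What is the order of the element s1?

The identity element is s3 (its row matches the header).
s1^1 = s1
s1^2 = s1*s1 = s2
s1^3 = s2*s1 = s3
The first power of s1 equal to the identity is s1^3, so ord(s1) = 3.

3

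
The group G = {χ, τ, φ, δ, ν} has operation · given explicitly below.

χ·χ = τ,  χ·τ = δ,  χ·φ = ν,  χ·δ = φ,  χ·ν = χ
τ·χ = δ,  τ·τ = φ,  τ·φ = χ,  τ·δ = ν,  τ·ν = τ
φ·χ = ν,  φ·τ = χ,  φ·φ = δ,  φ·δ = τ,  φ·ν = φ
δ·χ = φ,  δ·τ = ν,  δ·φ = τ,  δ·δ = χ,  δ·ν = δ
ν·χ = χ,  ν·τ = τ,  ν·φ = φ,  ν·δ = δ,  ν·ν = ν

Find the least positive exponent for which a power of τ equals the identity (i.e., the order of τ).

5

The identity element is ν (its row matches the header).
τ^1 = τ
τ^2 = τ·τ = φ
τ^3 = φ·τ = χ
τ^4 = χ·τ = δ
τ^5 = δ·τ = ν
The first power of τ equal to the identity is τ^5, so ord(τ) = 5.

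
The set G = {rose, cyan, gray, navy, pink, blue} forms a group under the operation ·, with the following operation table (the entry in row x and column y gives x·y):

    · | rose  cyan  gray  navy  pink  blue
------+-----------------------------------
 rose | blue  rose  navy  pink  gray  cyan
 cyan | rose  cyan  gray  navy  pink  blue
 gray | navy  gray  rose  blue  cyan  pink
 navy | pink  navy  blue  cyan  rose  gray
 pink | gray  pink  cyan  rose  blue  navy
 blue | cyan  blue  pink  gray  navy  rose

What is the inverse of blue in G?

rose

First locate the identity: row cyan matches the header, so cyan is the identity.
Scan row blue for cyan: blue·rose = cyan. Hence blue^(-1) = rose.
(Structurally, G here is isomorphic to the cyclic group Z_6.)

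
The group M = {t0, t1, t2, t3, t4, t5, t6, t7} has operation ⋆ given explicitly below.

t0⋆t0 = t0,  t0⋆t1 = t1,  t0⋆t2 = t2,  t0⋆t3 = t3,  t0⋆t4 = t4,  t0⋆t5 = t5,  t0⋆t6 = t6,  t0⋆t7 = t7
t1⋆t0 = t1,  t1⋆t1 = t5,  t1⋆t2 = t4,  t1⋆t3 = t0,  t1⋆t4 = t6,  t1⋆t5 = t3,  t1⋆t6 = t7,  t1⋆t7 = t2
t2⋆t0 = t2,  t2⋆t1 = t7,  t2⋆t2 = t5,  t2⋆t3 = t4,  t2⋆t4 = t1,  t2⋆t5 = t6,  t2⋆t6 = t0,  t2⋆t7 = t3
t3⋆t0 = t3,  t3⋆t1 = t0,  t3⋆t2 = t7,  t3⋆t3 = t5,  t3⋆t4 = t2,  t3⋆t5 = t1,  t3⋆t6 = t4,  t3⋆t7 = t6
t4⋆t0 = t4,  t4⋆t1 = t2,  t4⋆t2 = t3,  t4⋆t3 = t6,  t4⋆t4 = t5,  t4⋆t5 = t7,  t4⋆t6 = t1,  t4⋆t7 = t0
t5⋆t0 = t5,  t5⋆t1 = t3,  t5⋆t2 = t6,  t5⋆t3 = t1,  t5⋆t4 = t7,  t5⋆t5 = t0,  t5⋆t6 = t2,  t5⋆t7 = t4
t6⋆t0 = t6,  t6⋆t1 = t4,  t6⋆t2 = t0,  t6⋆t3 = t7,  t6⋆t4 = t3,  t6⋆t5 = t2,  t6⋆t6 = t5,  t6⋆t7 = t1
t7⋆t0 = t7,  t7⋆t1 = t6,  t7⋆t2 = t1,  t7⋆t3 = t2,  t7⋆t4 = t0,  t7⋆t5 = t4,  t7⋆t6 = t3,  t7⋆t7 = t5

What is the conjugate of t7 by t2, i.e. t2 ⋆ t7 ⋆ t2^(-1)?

The identity is t0. In row t2, the entry t0 sits in column t6, so t2^(-1) = t6.
t2 ⋆ t7 = t3
t3 ⋆ t6 = t4

t4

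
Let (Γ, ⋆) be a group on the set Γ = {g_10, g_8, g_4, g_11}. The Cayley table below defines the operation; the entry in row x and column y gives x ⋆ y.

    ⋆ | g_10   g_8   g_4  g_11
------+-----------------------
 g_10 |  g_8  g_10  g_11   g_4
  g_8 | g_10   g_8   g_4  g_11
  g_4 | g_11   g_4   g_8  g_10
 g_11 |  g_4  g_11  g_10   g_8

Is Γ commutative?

Check whether the table is symmetric across its main diagonal.
Every entry (row x, col y) equals the entry (row y, col x), so Γ is abelian.

Yes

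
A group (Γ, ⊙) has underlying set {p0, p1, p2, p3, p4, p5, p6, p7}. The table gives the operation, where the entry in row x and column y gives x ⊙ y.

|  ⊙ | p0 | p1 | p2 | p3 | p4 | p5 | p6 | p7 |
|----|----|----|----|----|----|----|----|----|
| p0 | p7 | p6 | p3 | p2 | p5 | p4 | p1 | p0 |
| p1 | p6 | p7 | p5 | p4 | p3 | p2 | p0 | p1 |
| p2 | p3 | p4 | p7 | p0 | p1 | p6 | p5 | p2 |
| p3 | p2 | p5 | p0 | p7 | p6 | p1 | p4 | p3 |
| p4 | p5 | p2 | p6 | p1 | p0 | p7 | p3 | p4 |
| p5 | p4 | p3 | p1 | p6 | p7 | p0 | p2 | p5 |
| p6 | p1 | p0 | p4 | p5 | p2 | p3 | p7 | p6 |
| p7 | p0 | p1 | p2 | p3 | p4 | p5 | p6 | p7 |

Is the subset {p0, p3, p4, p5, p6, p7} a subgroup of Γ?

p5 ⊙ p6 = p2, which is not in {p0, p3, p4, p5, p6, p7}.
The subset is not closed under ⊙, so it is not a subgroup.
(Structurally, Γ here is isomorphic to the dihedral group D_4.)

No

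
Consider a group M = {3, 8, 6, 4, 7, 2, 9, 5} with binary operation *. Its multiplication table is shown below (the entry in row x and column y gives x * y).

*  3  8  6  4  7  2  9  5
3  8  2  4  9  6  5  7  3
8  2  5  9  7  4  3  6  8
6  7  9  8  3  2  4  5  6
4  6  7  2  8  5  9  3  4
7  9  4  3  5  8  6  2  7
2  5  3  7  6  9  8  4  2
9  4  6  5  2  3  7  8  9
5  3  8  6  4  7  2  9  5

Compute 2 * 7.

9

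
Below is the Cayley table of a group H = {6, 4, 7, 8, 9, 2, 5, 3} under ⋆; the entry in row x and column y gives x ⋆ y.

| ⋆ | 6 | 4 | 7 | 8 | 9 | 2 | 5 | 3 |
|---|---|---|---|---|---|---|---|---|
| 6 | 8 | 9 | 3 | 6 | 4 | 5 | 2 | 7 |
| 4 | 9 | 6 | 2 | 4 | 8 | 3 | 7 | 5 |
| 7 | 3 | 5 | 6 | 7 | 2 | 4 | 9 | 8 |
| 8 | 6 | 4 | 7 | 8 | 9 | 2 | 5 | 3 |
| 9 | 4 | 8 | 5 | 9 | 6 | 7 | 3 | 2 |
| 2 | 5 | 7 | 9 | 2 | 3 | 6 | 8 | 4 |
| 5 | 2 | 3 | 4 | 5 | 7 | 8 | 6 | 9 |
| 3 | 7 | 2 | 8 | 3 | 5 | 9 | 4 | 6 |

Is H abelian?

7 ⋆ 2 = 4 but 2 ⋆ 7 = 9.
Since 7 and 2 do not commute, H is not abelian.

No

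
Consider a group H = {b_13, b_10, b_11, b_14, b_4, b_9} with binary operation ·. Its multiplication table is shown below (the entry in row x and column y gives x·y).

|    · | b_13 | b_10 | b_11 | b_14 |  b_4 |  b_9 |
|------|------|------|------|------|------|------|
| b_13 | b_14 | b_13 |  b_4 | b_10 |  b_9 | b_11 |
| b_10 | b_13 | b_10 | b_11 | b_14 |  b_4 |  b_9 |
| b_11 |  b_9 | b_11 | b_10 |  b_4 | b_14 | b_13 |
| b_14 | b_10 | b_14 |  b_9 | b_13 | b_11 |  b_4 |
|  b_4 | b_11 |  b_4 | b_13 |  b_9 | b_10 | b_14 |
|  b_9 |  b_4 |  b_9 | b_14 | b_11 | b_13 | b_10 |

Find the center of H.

{b_10}

An element z is central iff its row equals its column in the table.
For b_11: b_11·b_13 = b_9 ≠ b_4 = b_13·b_11, so b_11 ∉ Z.
Checking each element this way leaves Z(H) = {b_10}.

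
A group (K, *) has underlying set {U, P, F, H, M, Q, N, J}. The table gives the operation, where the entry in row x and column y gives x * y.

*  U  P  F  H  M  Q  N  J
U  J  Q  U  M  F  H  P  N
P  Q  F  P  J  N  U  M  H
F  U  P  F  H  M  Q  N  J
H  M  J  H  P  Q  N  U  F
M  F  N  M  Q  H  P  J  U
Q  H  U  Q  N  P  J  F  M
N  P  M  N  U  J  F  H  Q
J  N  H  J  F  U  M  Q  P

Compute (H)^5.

H

H^1 = H
H^2 = H * H = P
H^3 = P * H = J
H^4 = J * H = F
H^5 = F * H = H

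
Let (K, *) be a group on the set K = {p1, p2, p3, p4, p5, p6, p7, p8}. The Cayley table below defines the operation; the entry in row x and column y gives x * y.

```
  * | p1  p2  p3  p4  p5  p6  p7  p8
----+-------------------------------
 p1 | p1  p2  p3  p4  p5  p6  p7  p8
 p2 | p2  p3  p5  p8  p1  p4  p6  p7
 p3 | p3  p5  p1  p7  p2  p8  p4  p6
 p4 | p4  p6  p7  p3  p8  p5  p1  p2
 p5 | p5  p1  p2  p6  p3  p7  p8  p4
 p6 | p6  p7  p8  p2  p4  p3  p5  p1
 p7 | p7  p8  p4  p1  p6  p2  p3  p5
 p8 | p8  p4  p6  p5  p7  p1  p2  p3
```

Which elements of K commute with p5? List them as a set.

{p1, p2, p3, p5}

Compare row p5 with column p5 entry by entry.
p2 * p5 = p1 = p5 * p2, so p2 commutes with p5.
p6 * p5 = p4 but p5 * p6 = p7, so p6 does not.
Collecting the elements that commute with p5: C(p5) = {p1, p2, p3, p5}.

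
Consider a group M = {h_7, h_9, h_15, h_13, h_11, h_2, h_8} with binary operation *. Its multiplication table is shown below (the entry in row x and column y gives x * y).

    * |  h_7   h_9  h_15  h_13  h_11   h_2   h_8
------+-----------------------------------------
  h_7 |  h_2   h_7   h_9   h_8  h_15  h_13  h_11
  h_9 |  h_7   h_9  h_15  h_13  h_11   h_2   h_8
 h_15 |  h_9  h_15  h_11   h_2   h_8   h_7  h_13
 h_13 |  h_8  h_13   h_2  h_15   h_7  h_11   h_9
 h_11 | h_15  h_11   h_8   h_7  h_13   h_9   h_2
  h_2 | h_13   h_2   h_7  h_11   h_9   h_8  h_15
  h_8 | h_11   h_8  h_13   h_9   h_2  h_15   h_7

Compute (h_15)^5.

h_2

h_15^1 = h_15
h_15^2 = h_15 * h_15 = h_11
h_15^3 = h_11 * h_15 = h_8
h_15^4 = h_8 * h_15 = h_13
h_15^5 = h_13 * h_15 = h_2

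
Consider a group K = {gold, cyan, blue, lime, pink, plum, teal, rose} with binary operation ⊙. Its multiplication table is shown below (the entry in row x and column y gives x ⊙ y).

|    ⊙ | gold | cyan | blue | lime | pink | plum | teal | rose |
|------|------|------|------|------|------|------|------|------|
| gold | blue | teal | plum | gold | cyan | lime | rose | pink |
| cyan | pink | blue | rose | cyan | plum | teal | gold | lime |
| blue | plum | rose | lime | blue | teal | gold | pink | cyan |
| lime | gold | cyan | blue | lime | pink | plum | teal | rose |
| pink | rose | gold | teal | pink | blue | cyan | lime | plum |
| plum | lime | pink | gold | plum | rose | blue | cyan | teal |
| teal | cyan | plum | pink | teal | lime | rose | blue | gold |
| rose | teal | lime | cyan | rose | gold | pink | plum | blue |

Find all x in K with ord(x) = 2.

{blue}

Identity is lime. Compute the order of each non-identity element by repeated multiplication:
  gold: gold → blue → plum → lime  (order 4)
  cyan: cyan → blue → rose → lime  (order 4)
  blue: blue → lime  (order 2)
  pink: pink → blue → teal → lime  (order 4)
  plum: plum → blue → gold → lime  (order 4)
  teal: teal → blue → pink → lime  (order 4)
  rose: rose → blue → cyan → lime  (order 4)
Elements of order 2: {blue}.
(Structurally, K here is isomorphic to the quaternion group Q_8.)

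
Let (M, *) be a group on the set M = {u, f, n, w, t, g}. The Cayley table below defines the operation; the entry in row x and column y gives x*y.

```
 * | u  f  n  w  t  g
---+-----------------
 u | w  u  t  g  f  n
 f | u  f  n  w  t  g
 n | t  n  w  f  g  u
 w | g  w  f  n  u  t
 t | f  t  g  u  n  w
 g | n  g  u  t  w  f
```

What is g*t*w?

g*t = w
w*w = n

n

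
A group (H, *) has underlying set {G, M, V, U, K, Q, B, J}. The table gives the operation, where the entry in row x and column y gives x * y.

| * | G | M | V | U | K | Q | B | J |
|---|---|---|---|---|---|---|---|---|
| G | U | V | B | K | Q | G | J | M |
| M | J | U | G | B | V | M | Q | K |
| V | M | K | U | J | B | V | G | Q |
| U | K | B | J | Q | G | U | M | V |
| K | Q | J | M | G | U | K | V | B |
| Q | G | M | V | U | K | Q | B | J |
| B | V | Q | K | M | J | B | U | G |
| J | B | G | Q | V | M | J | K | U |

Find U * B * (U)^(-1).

B

The identity is Q. In row U, the entry Q sits in column U, so U^(-1) = U.
U * B = M
M * U = B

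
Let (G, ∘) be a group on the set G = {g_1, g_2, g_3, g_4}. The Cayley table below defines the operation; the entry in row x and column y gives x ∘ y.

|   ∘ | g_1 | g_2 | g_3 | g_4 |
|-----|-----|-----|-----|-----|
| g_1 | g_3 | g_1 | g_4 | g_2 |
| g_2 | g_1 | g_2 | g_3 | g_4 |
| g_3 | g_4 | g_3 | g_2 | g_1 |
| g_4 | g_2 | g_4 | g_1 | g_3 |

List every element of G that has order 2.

Identity is g_2. Compute the order of each non-identity element by repeated multiplication:
  g_1: g_1 → g_3 → g_4 → g_2  (order 4)
  g_3: g_3 → g_2  (order 2)
  g_4: g_4 → g_3 → g_1 → g_2  (order 4)
Elements of order 2: {g_3}.

{g_3}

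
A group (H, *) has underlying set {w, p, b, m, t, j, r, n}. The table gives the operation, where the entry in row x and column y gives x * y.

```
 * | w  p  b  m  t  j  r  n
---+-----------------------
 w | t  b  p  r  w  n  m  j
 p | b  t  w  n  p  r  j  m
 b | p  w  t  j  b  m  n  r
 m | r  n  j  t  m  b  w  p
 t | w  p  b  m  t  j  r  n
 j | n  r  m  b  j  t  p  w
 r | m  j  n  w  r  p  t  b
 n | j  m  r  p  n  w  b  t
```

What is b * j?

Read row b, column j: b * j = m.

m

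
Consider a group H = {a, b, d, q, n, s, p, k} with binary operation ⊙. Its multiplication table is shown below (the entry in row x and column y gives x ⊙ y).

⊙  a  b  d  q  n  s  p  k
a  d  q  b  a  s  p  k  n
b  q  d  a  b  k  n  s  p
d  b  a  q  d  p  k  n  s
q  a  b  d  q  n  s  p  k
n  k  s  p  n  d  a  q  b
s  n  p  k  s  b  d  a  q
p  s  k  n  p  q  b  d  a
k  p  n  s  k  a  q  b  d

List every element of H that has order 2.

Identity is q. Compute the order of each non-identity element by repeated multiplication:
  a: a → d → b → q  (order 4)
  b: b → d → a → q  (order 4)
  d: d → q  (order 2)
  n: n → d → p → q  (order 4)
  s: s → d → k → q  (order 4)
  p: p → d → n → q  (order 4)
  k: k → d → s → q  (order 4)
Elements of order 2: {d}.

{d}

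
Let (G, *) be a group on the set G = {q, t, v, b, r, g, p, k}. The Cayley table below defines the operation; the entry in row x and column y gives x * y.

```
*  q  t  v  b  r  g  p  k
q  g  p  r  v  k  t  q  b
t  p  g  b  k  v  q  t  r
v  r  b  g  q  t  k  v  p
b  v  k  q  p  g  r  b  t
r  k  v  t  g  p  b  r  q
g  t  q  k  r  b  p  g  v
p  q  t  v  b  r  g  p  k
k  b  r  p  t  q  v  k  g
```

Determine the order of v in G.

The identity element is p (its row matches the header).
v^1 = v
v^2 = v * v = g
v^3 = g * v = k
v^4 = k * v = p
The first power of v equal to the identity is v^4, so ord(v) = 4.

4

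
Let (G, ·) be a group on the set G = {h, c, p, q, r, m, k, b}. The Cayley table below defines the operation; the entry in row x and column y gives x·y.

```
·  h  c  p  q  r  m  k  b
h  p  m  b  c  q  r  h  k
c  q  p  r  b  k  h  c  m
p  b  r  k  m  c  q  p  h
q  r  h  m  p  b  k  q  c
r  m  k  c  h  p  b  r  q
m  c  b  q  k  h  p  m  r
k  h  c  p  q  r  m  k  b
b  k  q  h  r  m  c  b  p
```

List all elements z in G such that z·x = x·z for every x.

An element z is central iff its row equals its column in the table.
For q: q·b = c ≠ r = b·q, so q ∉ Z.
Checking each element this way leaves Z(G) = {k, p}.

{k, p}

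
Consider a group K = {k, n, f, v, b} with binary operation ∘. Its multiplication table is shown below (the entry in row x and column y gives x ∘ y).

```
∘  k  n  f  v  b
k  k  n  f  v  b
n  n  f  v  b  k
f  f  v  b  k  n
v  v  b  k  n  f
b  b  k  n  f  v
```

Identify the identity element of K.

k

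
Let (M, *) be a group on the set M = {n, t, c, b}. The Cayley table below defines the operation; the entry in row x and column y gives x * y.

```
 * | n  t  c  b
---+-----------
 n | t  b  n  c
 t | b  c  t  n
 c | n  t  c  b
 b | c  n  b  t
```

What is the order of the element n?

4

The identity element is c (its row matches the header).
n^1 = n
n^2 = n * n = t
n^3 = t * n = b
n^4 = b * n = c
The first power of n equal to the identity is n^4, so ord(n) = 4.
(Structurally, M here is isomorphic to the cyclic group Z_4.)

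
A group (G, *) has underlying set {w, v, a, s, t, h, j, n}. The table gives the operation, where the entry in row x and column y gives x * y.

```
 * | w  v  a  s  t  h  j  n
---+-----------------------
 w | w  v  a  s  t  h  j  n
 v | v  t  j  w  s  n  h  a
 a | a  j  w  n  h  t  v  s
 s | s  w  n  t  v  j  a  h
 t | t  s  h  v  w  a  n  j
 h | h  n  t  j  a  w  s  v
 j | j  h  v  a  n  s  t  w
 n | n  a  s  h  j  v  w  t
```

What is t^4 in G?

t^1 = t
t^2 = t * t = w
t^3 = w * t = t
t^4 = t * t = w

w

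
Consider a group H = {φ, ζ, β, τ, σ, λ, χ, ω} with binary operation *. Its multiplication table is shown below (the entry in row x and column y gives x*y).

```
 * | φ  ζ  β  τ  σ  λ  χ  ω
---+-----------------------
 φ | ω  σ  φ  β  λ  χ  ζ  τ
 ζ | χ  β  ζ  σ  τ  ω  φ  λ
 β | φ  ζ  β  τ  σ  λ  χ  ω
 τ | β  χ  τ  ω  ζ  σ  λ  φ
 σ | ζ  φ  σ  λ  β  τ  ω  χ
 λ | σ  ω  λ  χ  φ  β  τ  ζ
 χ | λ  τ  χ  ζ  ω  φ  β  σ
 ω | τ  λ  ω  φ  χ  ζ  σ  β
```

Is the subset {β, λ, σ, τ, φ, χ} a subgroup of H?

φ*φ = ω, which is not in {β, λ, σ, τ, φ, χ}.
The subset is not closed under *, so it is not a subgroup.

No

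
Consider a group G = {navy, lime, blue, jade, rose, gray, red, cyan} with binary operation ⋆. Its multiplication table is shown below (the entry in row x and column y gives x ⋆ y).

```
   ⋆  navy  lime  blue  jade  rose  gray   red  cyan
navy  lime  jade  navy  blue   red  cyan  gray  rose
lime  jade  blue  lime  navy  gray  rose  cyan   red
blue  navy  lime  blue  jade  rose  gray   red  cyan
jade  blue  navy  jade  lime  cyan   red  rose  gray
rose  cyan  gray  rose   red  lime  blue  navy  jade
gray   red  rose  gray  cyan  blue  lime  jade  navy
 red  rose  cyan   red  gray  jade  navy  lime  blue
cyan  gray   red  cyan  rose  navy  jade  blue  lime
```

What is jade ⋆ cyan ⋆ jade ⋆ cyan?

jade ⋆ cyan = gray
gray ⋆ jade = cyan
cyan ⋆ cyan = lime

lime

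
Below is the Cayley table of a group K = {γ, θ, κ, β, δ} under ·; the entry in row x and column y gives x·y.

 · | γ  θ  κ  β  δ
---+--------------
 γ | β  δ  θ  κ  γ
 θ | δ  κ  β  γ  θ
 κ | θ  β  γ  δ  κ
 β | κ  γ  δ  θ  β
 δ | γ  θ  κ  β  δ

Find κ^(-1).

First locate the identity: row δ matches the header, so δ is the identity.
Scan row κ for δ: κ·β = δ. Hence κ^(-1) = β.

β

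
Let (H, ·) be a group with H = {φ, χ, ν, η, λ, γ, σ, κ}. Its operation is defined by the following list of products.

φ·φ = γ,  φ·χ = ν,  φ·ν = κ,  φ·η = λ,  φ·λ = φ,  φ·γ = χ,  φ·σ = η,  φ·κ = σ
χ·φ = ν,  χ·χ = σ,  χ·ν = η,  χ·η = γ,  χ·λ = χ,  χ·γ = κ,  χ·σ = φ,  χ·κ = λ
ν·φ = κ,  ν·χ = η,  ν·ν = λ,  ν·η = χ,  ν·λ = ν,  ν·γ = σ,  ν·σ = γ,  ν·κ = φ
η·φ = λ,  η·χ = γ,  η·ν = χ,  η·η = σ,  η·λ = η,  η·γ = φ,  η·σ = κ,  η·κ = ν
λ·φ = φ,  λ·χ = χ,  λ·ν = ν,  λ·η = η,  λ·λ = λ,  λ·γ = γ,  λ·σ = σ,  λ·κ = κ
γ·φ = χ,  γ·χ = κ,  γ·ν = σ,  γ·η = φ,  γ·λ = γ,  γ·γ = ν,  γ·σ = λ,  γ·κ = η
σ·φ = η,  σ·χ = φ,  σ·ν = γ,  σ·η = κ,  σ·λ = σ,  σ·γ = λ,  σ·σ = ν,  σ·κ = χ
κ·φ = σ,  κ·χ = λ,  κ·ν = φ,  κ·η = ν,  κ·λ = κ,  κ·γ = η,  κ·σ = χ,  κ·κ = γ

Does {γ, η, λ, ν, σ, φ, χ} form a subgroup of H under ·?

η·σ = κ, which is not in {γ, η, λ, ν, σ, φ, χ}.
The subset is not closed under ·, so it is not a subgroup.

No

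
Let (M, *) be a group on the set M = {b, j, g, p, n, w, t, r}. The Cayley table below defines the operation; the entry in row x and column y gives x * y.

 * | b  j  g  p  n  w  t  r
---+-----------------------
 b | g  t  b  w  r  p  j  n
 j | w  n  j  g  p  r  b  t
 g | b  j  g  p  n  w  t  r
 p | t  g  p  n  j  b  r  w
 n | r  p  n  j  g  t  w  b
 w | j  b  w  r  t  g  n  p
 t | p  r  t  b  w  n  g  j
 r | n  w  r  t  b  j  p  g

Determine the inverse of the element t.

First locate the identity: row g matches the header, so g is the identity.
Scan row t for g: t * t = g. Hence t^(-1) = t.

t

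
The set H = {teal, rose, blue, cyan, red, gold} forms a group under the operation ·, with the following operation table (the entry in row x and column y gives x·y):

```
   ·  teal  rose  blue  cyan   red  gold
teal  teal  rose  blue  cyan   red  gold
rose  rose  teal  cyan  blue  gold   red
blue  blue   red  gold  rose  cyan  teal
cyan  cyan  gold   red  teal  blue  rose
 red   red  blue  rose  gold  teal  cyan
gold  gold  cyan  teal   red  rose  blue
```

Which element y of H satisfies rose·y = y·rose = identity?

rose

First locate the identity: row teal matches the header, so teal is the identity.
Scan row rose for teal: rose·rose = teal. Hence rose^(-1) = rose.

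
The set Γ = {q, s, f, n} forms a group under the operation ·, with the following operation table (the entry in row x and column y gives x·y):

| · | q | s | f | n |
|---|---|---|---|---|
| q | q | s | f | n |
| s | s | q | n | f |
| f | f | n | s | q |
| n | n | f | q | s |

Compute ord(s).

2

The identity element is q (its row matches the header).
s^1 = s
s^2 = s·s = q
The first power of s equal to the identity is s^2, so ord(s) = 2.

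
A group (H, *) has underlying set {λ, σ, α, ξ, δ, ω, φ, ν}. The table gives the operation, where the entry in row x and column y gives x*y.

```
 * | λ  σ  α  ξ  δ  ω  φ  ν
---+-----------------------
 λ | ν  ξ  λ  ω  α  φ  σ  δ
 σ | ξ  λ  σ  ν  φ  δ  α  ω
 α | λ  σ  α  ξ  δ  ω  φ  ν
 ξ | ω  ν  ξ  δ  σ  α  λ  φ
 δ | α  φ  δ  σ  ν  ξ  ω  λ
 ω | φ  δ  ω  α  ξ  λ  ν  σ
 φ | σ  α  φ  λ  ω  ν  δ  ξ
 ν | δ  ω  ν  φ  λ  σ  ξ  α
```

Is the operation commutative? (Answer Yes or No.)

Yes

Check whether the table is symmetric across its main diagonal.
Every entry (row x, col y) equals the entry (row y, col x), so H is abelian.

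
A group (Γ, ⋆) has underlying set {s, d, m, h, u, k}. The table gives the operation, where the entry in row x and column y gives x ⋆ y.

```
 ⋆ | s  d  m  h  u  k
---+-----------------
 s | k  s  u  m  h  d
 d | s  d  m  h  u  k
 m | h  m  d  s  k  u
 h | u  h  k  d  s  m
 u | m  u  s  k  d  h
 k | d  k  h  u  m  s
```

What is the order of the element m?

2

The identity element is d (its row matches the header).
m^1 = m
m^2 = m ⋆ m = d
The first power of m equal to the identity is m^2, so ord(m) = 2.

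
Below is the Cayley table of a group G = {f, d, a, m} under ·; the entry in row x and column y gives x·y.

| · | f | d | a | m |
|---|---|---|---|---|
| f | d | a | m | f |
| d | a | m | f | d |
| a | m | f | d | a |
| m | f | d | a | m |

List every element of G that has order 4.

{a, f}

Identity is m. Compute the order of each non-identity element by repeated multiplication:
  f: f → d → a → m  (order 4)
  d: d → m  (order 2)
  a: a → d → f → m  (order 4)
Elements of order 4: {a, f}.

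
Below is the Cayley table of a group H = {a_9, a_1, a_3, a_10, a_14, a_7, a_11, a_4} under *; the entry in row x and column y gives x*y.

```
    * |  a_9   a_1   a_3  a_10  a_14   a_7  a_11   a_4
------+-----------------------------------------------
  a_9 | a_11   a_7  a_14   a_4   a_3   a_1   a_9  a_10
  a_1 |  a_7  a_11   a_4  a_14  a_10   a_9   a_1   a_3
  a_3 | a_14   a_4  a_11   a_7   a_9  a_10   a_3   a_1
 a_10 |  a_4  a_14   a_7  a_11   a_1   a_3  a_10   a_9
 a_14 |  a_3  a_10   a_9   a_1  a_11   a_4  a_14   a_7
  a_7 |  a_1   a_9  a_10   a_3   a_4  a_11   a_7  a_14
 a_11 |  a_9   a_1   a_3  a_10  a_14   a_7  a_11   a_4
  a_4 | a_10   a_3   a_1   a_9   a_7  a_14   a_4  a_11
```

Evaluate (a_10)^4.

a_10^1 = a_10
a_10^2 = a_10*a_10 = a_11
a_10^3 = a_11*a_10 = a_10
a_10^4 = a_10*a_10 = a_11

a_11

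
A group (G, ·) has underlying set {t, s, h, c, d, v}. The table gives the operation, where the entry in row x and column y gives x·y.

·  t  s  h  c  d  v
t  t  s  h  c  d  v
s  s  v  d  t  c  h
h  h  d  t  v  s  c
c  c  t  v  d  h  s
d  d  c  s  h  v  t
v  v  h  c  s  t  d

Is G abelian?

Check whether the table is symmetric across its main diagonal.
Every entry (row x, col y) equals the entry (row y, col x), so G is abelian.
(In fact G ≅ the cyclic group Z_6.)

Yes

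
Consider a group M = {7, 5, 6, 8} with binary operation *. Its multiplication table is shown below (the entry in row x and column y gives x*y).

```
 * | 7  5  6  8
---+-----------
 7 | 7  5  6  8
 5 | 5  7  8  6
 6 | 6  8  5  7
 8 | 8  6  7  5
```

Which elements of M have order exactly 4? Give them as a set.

{6, 8}

Identity is 7. Compute the order of each non-identity element by repeated multiplication:
  5: 5 → 7  (order 2)
  6: 6 → 5 → 8 → 7  (order 4)
  8: 8 → 5 → 6 → 7  (order 4)
Elements of order 4: {6, 8}.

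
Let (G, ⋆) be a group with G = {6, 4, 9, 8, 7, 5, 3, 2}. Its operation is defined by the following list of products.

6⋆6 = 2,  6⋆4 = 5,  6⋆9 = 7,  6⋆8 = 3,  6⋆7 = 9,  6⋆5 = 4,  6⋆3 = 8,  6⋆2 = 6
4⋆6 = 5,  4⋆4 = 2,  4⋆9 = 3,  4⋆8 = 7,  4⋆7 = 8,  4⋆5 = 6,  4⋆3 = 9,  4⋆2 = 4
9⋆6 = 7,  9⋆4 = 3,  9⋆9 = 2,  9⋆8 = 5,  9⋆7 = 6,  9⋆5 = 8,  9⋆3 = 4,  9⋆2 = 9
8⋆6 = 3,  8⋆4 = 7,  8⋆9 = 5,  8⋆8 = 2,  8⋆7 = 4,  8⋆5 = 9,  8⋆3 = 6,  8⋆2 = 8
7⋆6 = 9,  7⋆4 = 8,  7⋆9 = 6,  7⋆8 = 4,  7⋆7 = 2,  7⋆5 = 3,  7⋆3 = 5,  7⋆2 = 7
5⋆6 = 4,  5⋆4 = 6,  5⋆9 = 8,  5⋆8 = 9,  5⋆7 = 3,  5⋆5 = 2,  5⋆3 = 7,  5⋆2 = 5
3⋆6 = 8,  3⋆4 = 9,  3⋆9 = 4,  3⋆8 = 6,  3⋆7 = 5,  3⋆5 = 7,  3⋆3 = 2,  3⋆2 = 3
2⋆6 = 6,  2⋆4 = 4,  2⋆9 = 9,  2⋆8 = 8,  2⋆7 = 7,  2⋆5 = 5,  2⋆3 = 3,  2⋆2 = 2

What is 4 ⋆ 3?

9

Read row 4, column 3: 4 ⋆ 3 = 9.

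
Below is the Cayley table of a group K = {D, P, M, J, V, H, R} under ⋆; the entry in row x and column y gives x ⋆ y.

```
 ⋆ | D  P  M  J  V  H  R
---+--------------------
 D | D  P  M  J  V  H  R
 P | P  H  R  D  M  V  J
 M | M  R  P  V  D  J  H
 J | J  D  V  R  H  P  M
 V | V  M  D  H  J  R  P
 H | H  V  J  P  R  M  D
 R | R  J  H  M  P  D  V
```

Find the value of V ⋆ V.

J

Read row V, column V: V ⋆ V = J.
(Structurally, K here is isomorphic to the cyclic group Z_7.)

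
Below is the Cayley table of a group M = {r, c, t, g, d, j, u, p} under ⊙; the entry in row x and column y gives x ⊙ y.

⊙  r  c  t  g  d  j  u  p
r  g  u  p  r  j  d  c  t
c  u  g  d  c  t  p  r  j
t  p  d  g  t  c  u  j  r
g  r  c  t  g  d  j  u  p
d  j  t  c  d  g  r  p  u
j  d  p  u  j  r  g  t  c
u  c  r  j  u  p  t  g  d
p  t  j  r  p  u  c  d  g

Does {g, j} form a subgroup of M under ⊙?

Yes

{g, j} contains the identity g.
Checking products: every product of two elements of {g, j} (read from the table) lies in {g, j}, so the set is closed.
In a finite group, a nonempty closed subset is a subgroup. So {g, j} ≤ M.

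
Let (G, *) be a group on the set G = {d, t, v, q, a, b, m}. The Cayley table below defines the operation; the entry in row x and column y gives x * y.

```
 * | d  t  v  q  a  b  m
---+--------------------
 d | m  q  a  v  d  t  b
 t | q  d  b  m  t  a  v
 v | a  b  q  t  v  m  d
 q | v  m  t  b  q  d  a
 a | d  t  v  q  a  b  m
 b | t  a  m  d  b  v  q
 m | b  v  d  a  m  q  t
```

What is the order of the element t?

7

The identity element is a (its row matches the header).
t^1 = t
t^2 = t * t = d
t^3 = d * t = q
t^4 = q * t = m
t^5 = m * t = v
t^6 = v * t = b
t^7 = b * t = a
The first power of t equal to the identity is t^7, so ord(t) = 7.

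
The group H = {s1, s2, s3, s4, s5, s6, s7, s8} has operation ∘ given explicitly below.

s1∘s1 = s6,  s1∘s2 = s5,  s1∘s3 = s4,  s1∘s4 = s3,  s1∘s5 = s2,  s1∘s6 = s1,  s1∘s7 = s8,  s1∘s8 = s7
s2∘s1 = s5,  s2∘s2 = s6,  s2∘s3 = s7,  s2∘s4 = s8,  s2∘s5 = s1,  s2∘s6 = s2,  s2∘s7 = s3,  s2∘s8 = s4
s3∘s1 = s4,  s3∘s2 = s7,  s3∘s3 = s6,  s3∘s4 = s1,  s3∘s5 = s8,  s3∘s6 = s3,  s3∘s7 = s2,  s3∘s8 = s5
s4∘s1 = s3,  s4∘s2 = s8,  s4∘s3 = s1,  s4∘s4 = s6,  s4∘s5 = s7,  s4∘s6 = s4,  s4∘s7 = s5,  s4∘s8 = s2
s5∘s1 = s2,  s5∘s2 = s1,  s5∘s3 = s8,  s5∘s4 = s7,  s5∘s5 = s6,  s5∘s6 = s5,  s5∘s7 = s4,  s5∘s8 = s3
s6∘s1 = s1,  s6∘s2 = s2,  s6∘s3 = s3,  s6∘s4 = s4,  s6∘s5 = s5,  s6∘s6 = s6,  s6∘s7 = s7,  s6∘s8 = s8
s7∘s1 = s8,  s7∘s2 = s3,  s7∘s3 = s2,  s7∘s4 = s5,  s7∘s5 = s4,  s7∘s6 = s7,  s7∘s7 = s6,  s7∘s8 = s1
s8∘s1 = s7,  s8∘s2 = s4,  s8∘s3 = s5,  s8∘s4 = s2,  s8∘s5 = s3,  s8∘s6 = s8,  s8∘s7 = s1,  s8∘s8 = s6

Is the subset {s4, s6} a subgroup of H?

{s4, s6} contains the identity s6.
Checking products: every product of two elements of {s4, s6} (read from the table) lies in {s4, s6}, so the set is closed.
In a finite group, a nonempty closed subset is a subgroup. So {s4, s6} ≤ H.

Yes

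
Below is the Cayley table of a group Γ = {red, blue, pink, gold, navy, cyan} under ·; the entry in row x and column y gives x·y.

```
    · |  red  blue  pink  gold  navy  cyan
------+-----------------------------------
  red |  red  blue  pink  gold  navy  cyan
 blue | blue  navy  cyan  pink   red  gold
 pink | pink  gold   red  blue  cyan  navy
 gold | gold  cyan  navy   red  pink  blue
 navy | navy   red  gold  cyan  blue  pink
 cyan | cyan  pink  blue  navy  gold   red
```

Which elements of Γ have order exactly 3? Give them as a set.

Identity is red. Compute the order of each non-identity element by repeated multiplication:
  blue: blue → navy → red  (order 3)
  pink: pink → red  (order 2)
  gold: gold → red  (order 2)
  navy: navy → blue → red  (order 3)
  cyan: cyan → red  (order 2)
Elements of order 3: {blue, navy}.

{blue, navy}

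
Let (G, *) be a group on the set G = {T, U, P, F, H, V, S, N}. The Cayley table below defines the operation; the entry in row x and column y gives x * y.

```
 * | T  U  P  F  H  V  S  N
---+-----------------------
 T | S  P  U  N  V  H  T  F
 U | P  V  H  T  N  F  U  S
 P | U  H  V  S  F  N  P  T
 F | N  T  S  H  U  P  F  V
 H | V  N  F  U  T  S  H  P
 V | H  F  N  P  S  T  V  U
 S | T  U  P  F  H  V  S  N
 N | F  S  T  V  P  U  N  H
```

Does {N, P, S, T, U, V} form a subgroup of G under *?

No

P * U = H, which is not in {N, P, S, T, U, V}.
The subset is not closed under *, so it is not a subgroup.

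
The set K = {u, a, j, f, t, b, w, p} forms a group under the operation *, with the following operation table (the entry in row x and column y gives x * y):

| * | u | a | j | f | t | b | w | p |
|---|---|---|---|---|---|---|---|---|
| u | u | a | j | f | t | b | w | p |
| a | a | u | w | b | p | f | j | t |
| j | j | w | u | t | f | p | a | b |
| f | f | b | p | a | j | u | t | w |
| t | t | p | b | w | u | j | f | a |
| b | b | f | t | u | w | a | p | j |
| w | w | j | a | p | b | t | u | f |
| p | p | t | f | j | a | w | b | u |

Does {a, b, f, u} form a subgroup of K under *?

Yes

{a, b, f, u} contains the identity u.
Checking products: every product of two elements of {a, b, f, u} (read from the table) lies in {a, b, f, u}, so the set is closed.
In a finite group, a nonempty closed subset is a subgroup. So {a, b, f, u} ≤ K.
(Structurally, K here is isomorphic to the dihedral group D_4.)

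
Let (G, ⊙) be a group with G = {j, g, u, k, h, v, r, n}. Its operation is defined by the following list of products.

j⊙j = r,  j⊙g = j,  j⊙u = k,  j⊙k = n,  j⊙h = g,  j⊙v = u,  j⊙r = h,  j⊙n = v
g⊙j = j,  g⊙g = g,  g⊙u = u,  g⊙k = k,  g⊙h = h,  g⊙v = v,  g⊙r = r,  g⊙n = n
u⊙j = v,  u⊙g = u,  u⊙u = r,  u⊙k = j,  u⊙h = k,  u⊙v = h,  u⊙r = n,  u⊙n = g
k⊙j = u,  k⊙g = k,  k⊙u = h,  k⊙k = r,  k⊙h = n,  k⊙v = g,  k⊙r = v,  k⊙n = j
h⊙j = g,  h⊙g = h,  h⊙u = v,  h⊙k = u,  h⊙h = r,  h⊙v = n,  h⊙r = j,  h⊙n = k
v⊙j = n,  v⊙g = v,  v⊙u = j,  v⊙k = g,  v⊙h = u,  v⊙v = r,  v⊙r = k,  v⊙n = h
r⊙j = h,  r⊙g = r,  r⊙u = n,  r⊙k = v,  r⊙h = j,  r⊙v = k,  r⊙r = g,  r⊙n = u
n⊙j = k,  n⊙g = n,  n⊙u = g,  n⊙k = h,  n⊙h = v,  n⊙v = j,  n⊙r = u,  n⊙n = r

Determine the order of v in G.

The identity element is g (its row matches the header).
v^1 = v
v^2 = v ⊙ v = r
v^3 = r ⊙ v = k
v^4 = k ⊙ v = g
The first power of v equal to the identity is v^4, so ord(v) = 4.

4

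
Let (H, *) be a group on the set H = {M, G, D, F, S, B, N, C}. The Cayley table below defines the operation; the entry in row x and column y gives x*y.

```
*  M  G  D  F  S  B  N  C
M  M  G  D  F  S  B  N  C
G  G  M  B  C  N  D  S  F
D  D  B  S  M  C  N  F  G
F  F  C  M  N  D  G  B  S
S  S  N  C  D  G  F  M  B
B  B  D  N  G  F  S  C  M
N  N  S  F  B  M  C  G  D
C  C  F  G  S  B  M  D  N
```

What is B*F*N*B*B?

B*F = G
G*N = S
S*B = F
F*B = G

G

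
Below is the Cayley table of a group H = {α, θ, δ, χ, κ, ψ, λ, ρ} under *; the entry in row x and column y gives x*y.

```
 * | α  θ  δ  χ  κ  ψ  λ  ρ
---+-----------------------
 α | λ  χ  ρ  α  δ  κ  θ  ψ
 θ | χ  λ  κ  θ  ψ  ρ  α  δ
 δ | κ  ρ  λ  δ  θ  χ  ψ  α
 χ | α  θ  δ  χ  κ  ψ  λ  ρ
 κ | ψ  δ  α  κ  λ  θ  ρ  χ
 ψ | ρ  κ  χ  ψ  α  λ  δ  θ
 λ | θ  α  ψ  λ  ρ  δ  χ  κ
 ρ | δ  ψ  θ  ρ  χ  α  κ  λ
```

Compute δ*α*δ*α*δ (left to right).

ψ

δ*α = κ
κ*δ = α
α*α = λ
λ*δ = ψ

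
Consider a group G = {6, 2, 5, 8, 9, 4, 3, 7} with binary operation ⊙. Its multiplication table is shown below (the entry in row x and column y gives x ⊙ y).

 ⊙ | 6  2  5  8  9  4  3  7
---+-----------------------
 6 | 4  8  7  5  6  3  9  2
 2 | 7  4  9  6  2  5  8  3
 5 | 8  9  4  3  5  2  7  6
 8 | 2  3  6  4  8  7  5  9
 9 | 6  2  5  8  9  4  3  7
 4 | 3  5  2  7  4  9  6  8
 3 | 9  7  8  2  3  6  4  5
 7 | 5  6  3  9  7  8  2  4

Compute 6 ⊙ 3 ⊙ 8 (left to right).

6 ⊙ 3 = 9
9 ⊙ 8 = 8

8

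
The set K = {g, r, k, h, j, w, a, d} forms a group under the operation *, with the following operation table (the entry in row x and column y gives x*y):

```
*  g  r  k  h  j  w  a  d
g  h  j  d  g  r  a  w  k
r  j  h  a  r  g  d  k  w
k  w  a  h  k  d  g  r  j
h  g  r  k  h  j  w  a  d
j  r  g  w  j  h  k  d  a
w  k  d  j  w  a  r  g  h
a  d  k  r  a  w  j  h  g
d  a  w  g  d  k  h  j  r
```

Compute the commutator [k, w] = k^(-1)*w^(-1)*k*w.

Identity is h; from the table k^(-1) = k and w^(-1) = d.
k*d = j
j*k = w
w*w = r

r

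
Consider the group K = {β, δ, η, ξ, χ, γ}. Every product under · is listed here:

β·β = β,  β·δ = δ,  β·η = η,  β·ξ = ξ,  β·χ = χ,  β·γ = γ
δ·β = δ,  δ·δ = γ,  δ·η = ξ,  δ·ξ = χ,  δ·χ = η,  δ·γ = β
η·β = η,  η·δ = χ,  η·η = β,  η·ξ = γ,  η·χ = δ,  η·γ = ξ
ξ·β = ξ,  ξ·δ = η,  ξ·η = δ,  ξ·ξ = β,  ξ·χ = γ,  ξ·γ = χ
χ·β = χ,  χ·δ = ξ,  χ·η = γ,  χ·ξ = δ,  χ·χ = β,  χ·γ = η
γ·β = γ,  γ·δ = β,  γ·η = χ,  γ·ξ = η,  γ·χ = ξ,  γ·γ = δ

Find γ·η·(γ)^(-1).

The identity is β. In row γ, the entry β sits in column δ, so γ^(-1) = δ.
γ·η = χ
χ·δ = ξ
(Structurally, K here is isomorphic to the symmetric group S_3.)

ξ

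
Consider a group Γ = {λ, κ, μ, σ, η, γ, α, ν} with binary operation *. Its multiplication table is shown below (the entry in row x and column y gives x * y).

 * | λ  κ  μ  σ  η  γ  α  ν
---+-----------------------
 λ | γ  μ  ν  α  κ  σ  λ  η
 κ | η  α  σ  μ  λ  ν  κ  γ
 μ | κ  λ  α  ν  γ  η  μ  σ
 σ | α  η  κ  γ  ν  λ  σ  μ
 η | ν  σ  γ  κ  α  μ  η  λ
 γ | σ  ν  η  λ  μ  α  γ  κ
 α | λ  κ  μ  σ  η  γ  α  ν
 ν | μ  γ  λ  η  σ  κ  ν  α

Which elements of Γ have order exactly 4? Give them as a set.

{λ, σ}

Identity is α. Compute the order of each non-identity element by repeated multiplication:
  λ: λ → γ → σ → α  (order 4)
  κ: κ → α  (order 2)
  μ: μ → α  (order 2)
  σ: σ → γ → λ → α  (order 4)
  η: η → α  (order 2)
  γ: γ → α  (order 2)
  ν: ν → α  (order 2)
Elements of order 4: {λ, σ}.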